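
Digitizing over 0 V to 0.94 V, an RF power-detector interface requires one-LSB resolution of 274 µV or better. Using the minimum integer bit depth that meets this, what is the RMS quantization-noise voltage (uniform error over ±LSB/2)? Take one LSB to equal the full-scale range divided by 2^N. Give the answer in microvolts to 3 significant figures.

Range is 0.94 V.
Levels needed ≥ 0.94/274 µV = 3431. 2^12 = 4096 suffices, so N_min = 12.
One LSB is 0.94 V / 4096 = 229.49 µV.
σ_q = LSB/√12 = 229.49 µV/3.4641 = 66.2 µV.

66.2 µV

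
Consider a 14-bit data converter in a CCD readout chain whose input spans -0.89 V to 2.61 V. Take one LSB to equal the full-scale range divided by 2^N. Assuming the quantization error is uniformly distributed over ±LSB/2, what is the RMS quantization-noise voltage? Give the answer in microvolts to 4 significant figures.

61.67 µV

Span: 2.61 V − (-0.89 V) = 3.5 V.
LSB = 3.5 V ÷ 2^14 = 3.5/16384 V = 213.623 µV.
V_rms = LSB/√12 = 213.623 µV / √12 = 61.67 µV.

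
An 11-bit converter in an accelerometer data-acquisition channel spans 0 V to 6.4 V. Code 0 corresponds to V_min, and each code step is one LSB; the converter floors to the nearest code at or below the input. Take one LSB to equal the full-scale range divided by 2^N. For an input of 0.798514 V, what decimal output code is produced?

Full-scale range = 6.4 V. LSB = 6.4 V / 2^11 ≈ 3.125 mV.
V_in − V_min = 0.798514 − (0) = 0.798514 V.
Divide by LSB: 0.798514 × 2048/6.4 = 255.5245.
Truncating gives code 255.

255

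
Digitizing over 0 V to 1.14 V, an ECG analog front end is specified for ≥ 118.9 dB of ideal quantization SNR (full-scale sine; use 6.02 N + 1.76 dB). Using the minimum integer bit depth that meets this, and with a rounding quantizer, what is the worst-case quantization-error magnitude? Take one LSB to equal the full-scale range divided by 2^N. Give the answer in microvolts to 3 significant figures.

Span = 1.14 V.
N ≥ (118.9 − 1.76)/6.02 = 19.458 → N_min = 20.
LSB = 1.14 V / 2^20 = 1.0872 µV.
|e|_max = LSB/2 = 0.544 µV.

0.544 µV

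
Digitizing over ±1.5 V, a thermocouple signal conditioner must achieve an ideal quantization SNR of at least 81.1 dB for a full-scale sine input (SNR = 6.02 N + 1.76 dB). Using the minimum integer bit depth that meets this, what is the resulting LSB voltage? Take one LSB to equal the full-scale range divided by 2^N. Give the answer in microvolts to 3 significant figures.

Span: 1.5 V − (-1.5 V) = 3 V.
Required N = ⌈(81.1 − 1.76)/6.02⌉ = ⌈13.179⌉ = 14.
LSB = 3 V ÷ 2^14 = 3/16384 V = 183 µV.

183 µV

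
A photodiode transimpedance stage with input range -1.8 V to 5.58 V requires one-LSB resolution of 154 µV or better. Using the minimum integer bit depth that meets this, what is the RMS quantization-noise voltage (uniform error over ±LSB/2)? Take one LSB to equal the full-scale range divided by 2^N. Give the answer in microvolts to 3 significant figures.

Full-scale range = 5.58 V − (-1.8 V) = 7.38 V.
Levels needed ≥ 7.38/154 µV = 47920. 2^16 = 65536 suffices, so N_min = 16.
One LSB is 7.38 V / 65536 = 112.61 µV.
V_rms = LSB/√12 = 32.5 µV.

32.5 µV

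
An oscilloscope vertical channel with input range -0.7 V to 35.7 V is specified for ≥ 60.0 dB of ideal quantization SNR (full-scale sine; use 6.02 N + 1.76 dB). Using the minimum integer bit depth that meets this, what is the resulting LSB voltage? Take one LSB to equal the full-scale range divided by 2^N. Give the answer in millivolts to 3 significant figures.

35.5 mV

Full-scale range = 35.7 V − (-0.7 V) = 36.4 V.
Required N = ⌈(60.0 − 1.76)/6.02⌉ = ⌈9.674⌉ = 10.
LSB = 36.4 V / 2^10 = 35.5 mV.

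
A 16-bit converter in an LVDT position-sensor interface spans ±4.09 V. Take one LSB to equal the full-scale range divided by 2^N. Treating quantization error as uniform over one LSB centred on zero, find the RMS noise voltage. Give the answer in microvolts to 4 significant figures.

36.03 µV

Range = 4.09 − (-4.09) = 8.18 V.
Step size = 8.18/65536 V = 124.817 µV.
σ_q = LSB/√12 = 124.817 µV/3.4641 = 36.03 µV.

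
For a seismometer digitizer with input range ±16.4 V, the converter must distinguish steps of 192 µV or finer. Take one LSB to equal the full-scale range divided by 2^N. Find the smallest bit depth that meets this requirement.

Range = 16.4 − (-16.4) = 32.8 V.
Levels needed ≥ 32.8/192 µV = 170800. 2^18 = 262144 suffices, so N_min = 18.

18 bits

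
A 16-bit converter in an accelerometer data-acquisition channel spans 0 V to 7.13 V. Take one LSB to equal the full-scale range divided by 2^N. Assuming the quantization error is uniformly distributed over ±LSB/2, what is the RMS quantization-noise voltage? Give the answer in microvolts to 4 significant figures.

31.41 µV

Span = 7.13 V.
Step size = 7.13/65536 V = 108.795 µV.
For a uniform distribution on [−LSB/2, +LSB/2], V_rms = LSB/√12 = 108.795 µV/3.4641 = 31.41 µV.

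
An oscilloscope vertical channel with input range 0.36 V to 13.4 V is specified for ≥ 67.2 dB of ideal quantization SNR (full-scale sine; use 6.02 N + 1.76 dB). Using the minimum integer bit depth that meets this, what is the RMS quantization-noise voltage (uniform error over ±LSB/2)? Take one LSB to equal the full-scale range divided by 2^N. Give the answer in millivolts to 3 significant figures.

1.84 mV

Full-scale range = 13.4 V − (0.36 V) = 13.04 V.
N ≥ (67.2 − 1.76)/6.02 = 10.870 → N_min = 11.
Step size = 13.04/2048 V = 6.3672 mV.
σ_q = LSB/√12 = 6.3672 mV/3.4641 = 1.84 mV.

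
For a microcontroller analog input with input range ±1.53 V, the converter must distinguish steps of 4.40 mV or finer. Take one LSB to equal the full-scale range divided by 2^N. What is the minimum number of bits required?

10 bits

Range = 1.53 − (-1.53) = 3.06 V.
Need 2^N ≥ 3.06 V / 4.40 mV = 695.5 → N_min = 10.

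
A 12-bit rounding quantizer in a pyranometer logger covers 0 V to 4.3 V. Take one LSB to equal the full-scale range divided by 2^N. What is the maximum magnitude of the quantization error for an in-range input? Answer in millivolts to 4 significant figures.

0.5249 mV

V_FS = 4.3 V.
LSB = 4.3 V ÷ 2^12 = 4.3/4096 V = 1.04980 mV.
|e|_max = LSB/2 = 0.5249 mV.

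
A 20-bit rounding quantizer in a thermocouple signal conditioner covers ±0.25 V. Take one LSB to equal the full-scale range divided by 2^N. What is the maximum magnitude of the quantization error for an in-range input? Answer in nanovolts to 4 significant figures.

238.4 nV

Range = 0.25 − (-0.25) = 0.5 V.
LSB = 0.5 V / 2^20 = 476.837 nV.
A rounding quantizer has |error| ≤ LSB/2 = 238.4 nV.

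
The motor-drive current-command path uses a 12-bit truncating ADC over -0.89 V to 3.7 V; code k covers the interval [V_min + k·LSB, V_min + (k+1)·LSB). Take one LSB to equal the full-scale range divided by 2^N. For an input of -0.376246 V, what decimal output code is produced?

458

Range = 3.7 − (-0.89) = 4.59 V. LSB = 4.59 V / 2^12 ≈ 1.121 mV.
(V_in − V_min) × 2^12/range = (-0.376246 − (-0.89)) × 4096/4.59 = 458.461.
Floor → code = 458.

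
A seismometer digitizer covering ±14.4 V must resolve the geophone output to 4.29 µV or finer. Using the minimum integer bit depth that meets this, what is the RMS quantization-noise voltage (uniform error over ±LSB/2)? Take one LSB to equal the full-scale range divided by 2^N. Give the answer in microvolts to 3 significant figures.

Range = 14.4 − (-14.4) = 28.8 V.
Need 2^N ≥ 28.8 V / 4.29 µV = 6.713e6 → N_min = 23.
LSB = 28.8 V / 2^23 = 3.4332 µV.
RMS noise = LSB/√12 = 0.991 µV.

0.991 µV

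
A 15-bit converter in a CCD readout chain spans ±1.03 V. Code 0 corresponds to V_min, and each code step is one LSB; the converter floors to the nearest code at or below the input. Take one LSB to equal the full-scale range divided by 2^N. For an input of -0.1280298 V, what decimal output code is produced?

14347

The full-scale span is 1.03 − (-1.03) = 2.06 V. LSB = 2.06 V / 2^15 ≈ 62.87 µV.
code = ⌊(V_in − V_min)/LSB⌋ = ⌊(V_in − V_min) × 2^15 / range⌋
     = ⌊(-0.1280298 − (-1.03)) × 32768 / 2.06⌋ = ⌊0.9019702 × 32768/2.06⌋
     = ⌊14347.456⌋ = 14347.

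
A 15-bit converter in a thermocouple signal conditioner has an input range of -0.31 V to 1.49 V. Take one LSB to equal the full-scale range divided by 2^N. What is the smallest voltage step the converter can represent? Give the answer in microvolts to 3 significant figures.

54.9 µV

Span: 1.49 V − (-0.31 V) = 1.8 V.
Number of codes = 2^15 = 32768.
One LSB is 1.8 V / 32768 = 54.9 µV.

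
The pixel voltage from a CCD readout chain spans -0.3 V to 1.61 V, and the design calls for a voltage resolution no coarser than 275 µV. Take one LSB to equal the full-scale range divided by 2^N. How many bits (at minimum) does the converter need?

Full-scale range = 1.61 V − (-0.3 V) = 1.91 V.
Required number of levels: 1.91/275 µV = 6945.5; smallest N with 2^N ≥ that is 13.

13 bits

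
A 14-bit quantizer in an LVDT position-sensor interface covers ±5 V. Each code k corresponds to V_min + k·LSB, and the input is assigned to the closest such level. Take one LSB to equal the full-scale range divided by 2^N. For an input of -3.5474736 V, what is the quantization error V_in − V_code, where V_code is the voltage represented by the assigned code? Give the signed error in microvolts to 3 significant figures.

Full-scale range = 5 V − (-5 V) = 10 V. LSB = 10 V / 2^14 ≈ 0.6104 mV.
(V_in − V_min)/LSB = (-3.5474736 − (-5)) × 16384/10 = 2379.8193 → nearest code k = 2380.
Reconstructed level: -5 + 2380 × 10/16384 V = -3.5473632813 V.
V_in − V_code = -3.5474736 − (-3.5473632813) = −110 µV.

−110 µV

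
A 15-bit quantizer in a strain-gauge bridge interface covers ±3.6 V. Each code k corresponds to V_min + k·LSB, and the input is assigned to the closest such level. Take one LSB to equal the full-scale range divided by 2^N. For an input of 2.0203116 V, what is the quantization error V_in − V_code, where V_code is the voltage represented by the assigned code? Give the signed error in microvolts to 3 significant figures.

−74.1 µV

The full-scale span is 3.6 − (-3.6) = 7.2 V. LSB = 7.2 V / 2^15 ≈ 219.7 µV.
(2.0203116 − (-3.6)) / LSB = 5.6203116 × 32768/7.2 = 25578.6626. Nearest integer: k = 25579.
V_code = -3.6 + (25579/32768) × 7.2 = 2.0203857422 V.
V_in − V_code = 2.0203116 − (2.0203857422) = −74.1 µV.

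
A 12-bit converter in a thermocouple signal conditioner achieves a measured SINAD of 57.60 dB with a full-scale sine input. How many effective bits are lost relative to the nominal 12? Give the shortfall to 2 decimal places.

N_eff = (57.60 − 1.76)/6.02 = 9.2757 bits.
Lost resolution: 12 − 9.2757 = 2.7243 bits.

2.72 bits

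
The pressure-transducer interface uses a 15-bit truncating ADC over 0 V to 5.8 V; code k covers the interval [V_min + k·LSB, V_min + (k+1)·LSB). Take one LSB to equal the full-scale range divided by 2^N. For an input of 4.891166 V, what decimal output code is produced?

27633

V_FS = 5.8 V. LSB = 5.8 V / 2^15 ≈ 177.0 µV.
V_in − V_min = 4.891166 − (0) = 4.891166 V.
Divide by LSB: 4.891166 × 32768/5.8 = 27633.4013.
Truncating gives code 27633.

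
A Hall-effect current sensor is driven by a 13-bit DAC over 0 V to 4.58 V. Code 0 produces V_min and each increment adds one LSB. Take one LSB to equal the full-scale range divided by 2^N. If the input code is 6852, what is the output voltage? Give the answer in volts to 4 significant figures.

V_FS = 4.58 V. LSB = 4.58 V / 2^13.
V_out = V_min + code × LSB = 0 V + 6852 × 4.58 V / 8192
      = 0 + 3.83083 = 3.83083 V.

3.831 V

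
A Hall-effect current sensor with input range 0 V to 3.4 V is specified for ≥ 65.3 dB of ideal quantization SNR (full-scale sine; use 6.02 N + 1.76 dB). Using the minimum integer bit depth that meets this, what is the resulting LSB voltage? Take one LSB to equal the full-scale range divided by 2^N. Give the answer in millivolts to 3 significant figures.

1.66 mV

Range is 3.4 V.
Required N = ⌈(65.3 − 1.76)/6.02⌉ = ⌈10.555⌉ = 11.
LSB = 3.4 V ÷ 2^11 = 3.4/2048 V = 1.66 mV.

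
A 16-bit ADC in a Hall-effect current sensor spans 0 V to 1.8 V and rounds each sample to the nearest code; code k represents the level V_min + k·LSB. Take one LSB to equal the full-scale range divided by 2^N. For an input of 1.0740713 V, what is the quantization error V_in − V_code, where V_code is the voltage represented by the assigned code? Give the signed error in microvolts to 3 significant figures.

−7.07 µV

Span = 1.8 V. LSB = 1.8 V / 2^16 ≈ 27.47 µV.
(V_in − V_min)/LSB = (1.0740713 − (0)) × 65536/1.8 = 39105.7426 → nearest code k = 39106.
V_code = V_min + k × range/2^16 = 0 + 39106 × 1.8/65536 = 1.0740783691 V.
e = 1.0740713 − (1.0740783691) = −7.07 µV.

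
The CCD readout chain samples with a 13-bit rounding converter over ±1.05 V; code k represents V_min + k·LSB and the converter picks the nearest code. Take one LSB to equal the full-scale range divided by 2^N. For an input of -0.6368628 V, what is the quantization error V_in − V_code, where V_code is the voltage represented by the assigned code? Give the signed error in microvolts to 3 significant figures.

−95.2 µV

Range = 1.05 − (-1.05) = 2.1 V. LSB = 2.1 V / 2^13 ≈ 256.3 µV.
Position in LSBs: (-0.6368628 − (-1.05)) × 8192/2.1 = 1611.6285; rounding gives k = 1612.
V_code = V_min + k × range/2^13 = -1.05 + 1612 × 2.1/8192 = -0.6367675781 V.
V_in − V_code = -0.6368628 − (-0.6367675781) = −95.2 µV.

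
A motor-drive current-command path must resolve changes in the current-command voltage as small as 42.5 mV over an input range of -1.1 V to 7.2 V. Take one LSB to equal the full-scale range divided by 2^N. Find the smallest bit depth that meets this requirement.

Span: 7.2 V − (-1.1 V) = 8.3 V.
Levels needed ≥ 8.3/42.5 mV = 195.3. 2^8 = 256 suffices, so N_min = 8.

8 bits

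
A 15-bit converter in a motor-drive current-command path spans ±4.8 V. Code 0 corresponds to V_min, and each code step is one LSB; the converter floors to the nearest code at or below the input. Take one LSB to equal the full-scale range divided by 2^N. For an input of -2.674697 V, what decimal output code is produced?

Full-scale range = 4.8 V − (-4.8 V) = 9.6 V. LSB = 9.6 V / 2^15 ≈ 293.0 µV.
(V_in − V_min) × 2^15/range = (-2.674697 − (-4.8)) × 32768/9.6 = 7254.368.
Floor → code = 7254.

7254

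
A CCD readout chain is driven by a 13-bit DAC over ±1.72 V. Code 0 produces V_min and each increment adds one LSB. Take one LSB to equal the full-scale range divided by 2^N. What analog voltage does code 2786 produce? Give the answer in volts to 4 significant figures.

Range = 1.72 − (-1.72) = 3.44 V. LSB = 3.44 V / 2^13.
V_out = -1.72 + 2786 × (3.44/8192) V
      = -1.72 V + 1.16990 V = -0.550098 V.

-0.5501 V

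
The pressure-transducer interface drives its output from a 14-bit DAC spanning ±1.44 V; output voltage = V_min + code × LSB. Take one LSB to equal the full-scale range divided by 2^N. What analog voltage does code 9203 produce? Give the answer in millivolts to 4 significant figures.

The full-scale span is 1.44 − (-1.44) = 2.88 V. LSB = 2.88 V / 2^14.
Output = V_min + (9203/16384) × range = -1.44 + 0.561707 × 2.88 V
      = -1.44 V + 1.61771 V = 0.177715 V.

177.7 mV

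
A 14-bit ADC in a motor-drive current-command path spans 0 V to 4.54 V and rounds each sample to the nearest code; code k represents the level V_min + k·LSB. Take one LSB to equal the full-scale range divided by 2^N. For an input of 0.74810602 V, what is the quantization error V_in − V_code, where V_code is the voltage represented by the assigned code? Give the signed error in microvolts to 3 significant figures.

Full-scale range = 4.54 V. LSB = 4.54 V / 2^14 ≈ 277.1 µV.
(V_in − V_min)/LSB = (0.74810602 − (0)) × 16384/4.54 = 2699.7729 → nearest code k = 2700.
V_code = 0 + (2700/16384) × 4.54 = 0.74816894531 V.
Error = V_in − V_code = 0.74810602 − (0.74816894531) = −62.9 µV.

−62.9 µV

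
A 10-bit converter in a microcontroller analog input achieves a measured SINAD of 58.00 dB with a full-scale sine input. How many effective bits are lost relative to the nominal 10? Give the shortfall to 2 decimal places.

Effective bits = (58.00 − 1.76)/6.02 = 9.3422.
Lost resolution: 10 − 9.3422 = 0.6578 bits.

0.66 bits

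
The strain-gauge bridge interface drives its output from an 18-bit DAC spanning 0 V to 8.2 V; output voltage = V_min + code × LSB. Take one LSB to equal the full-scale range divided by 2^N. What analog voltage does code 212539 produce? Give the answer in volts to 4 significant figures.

6.648 V

V_FS = 8.2 V. LSB = 8.2 V / 2^18.
V_out = 0 + 212539 × (8.2/262144) V
      = 0 V + 6.64833 V = 6.64833 V.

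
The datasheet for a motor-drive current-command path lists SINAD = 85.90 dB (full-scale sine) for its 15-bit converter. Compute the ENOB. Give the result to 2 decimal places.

13.98 bits

ENOB = (SINAD − 1.76) / 6.02 = (85.90 − 1.76) / 6.02 = 84.14 / 6.02 = 13.9767.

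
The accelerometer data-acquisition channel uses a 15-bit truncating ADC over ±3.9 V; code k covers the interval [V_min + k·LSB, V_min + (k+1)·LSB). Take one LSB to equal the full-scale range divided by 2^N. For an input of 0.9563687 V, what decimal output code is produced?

Span: 3.9 V − (-3.9 V) = 7.8 V. LSB = 7.8 V / 2^15 ≈ 238.0 µV.
code = ⌊(V_in − V_min)/LSB⌋ = ⌊(V_in − V_min) × 2^15 / range⌋
     = ⌊(0.9563687 − (-3.9)) × 32768 / 7.8⌋ = ⌊4.8563687 × 32768/7.8⌋
     = ⌊20401.729⌋ = 20401.

20401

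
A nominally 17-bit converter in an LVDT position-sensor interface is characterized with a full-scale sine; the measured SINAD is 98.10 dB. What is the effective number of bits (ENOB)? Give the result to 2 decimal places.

(98.10 − 1.76) / 6.02 = 96.34/6.02 = 16.0033 effective bits.

16.00 bits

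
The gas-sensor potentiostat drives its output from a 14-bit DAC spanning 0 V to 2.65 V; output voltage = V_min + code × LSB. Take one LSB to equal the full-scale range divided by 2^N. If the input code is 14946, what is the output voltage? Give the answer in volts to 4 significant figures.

2.417 V

Range is 2.65 V. LSB = 2.65 V / 2^14.
V_out = V_min + code × LSB = 0 V + 14946 × 2.65 V / 16384
      = 0 + 2.41741 = 2.41741 V.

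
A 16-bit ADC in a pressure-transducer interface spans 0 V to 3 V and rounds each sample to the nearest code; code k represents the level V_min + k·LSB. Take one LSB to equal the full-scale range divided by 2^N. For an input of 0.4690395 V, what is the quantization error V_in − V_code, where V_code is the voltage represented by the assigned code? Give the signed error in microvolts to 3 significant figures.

+14.8 µV

V_FS = 3 V. LSB = 3 V / 2^16 ≈ 45.78 µV.
(V_in − V_min)/LSB = (0.4690395 − (0)) × 65536/3 = 10246.3242 → nearest code k = 10246.
V_code = 0 + (10246/65536) × 3 = 0.46902465820 V.
V_in − V_code = 0.4690395 − (0.46902465820) = +14.8 µV.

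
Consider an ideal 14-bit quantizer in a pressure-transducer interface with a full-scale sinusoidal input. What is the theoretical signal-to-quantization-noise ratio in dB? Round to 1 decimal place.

86.0 dB

SNR = 6.02·14 + 1.76 = 86.04 dB.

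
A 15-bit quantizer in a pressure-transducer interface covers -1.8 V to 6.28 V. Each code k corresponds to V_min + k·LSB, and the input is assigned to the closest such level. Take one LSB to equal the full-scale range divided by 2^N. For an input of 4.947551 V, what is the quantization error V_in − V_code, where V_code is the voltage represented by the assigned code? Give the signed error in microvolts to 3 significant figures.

+80.3 µV

The full-scale span is 6.28 − (-1.8) = 8.08 V. LSB = 8.08 V / 2^15 ≈ 246.6 µV.
(V_in − V_min)/LSB = (4.947551 − (-1.8)) × 32768/8.08 = 27364.3256 → nearest code k = 27364.
V_code = -1.8 + (27364/32768) × 8.08 = 4.9474707031 V.
V_in − V_code = 4.947551 − (4.9474707031) = +80.3 µV.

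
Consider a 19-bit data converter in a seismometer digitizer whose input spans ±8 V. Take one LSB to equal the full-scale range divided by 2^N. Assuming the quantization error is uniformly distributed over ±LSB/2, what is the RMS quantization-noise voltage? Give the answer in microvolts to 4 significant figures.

8.810 µV

Full-scale range = 8 V − (-8 V) = 16 V.
LSB = 16 V ÷ 2^19 = 16/524288 V = 30.5176 µV.
σ_q = LSB/√12 = 30.5176 µV/3.4641 = 8.810 µV.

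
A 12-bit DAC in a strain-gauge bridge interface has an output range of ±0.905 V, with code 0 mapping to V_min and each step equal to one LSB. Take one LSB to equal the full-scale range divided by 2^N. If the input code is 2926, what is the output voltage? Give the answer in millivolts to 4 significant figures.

388.0 mV

Range = 0.905 − (-0.905) = 1.81 V. LSB = 1.81 V / 2^12.
Output = V_min + (2926/4096) × range = -0.905 + 0.714355 × 1.81 V
      = -0.905 V + 1.29298 V = 0.387983 V.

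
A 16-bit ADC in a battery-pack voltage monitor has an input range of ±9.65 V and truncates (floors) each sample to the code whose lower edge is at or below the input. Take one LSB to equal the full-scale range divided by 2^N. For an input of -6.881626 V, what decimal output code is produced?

Range = 9.65 − (-9.65) = 19.3 V. LSB = 19.3 V / 2^16 ≈ 294.5 µV.
(V_in − V_min) × 2^16/range = (-6.881626 − (-9.65)) × 65536/19.3 = 9400.423.
Floor → code = 9400.

9400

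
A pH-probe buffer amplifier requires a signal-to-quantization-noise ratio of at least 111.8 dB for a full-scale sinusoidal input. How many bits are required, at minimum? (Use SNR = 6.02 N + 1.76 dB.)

6.02 N + 1.76 ≥ 111.8 gives N ≥ 18.279, so the minimum integer is 19.

19 bits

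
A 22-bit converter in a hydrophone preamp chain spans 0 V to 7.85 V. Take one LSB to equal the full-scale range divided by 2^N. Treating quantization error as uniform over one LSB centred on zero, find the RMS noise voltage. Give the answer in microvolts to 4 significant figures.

V_FS = 7.85 V.
Step size = 7.85/4194304 V = 1.87159 µV.
σ_q = LSB/√12 = 1.87159 µV/3.4641 = 0.5403 µV.

0.5403 µV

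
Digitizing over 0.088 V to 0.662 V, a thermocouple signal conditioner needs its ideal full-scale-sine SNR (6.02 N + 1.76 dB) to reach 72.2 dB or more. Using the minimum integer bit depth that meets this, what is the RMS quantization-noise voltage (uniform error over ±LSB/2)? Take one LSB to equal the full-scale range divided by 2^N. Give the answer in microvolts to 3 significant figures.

Span: 0.662 V − (0.088 V) = 0.574 V.
6.02 N + 1.76 ≥ 72.2 gives N ≥ 11.701, so the minimum integer is 12.
Step size = 0.574/4096 V = 140.14 µV.
σ_q = LSB/√12 = 140.14 µV/3.4641 = 40.5 µV.

40.5 µV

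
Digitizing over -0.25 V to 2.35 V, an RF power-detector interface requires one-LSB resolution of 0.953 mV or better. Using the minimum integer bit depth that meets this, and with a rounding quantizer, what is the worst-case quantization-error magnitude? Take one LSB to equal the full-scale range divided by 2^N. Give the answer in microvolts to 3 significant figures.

Span: 2.35 V − (-0.25 V) = 2.6 V.
Need 2^N ≥ 2.6 V / 0.953 mV = 2728 → N_min = 12.
LSB = 2.6 V / 2^12 = 0.63477 mV.
|e|_max = LSB/2 = 317 µV.

317 µV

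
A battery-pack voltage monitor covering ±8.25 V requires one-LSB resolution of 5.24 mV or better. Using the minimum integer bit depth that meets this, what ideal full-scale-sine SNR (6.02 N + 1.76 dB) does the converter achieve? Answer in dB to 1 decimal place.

Span: 8.25 V − (-8.25 V) = 16.5 V.
16.5 V / 5.24 mV = 3149. Since 2^11 = 2048 and 2^12 = 4096, N = 12.
Ideal SNR at N = 12: 6.02·12 + 1.76 = 74.0 dB.

74.0 dB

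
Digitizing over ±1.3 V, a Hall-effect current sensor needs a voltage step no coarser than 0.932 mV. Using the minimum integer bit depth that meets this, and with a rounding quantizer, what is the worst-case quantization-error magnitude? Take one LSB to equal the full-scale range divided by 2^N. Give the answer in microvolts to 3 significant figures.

317 µV

Range = 1.3 − (-1.3) = 2.6 V.
Levels needed ≥ 2.6/0.932 mV = 2790. 2^12 = 4096 suffices, so N_min = 12.
LSB = 2.6 V ÷ 2^12 = 2.6/4096 V = 0.63477 mV.
|e|_max = LSB/2 = 317 µV.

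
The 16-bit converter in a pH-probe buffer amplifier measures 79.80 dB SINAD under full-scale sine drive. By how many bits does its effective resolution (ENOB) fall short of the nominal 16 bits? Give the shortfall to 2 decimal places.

ENOB = (SINAD − 1.76)/6.02 = (79.80 − 1.76)/6.02 = 12.9635 bits.
Lost resolution: 16 − 12.9635 = 3.0365 bits.

3.04 bits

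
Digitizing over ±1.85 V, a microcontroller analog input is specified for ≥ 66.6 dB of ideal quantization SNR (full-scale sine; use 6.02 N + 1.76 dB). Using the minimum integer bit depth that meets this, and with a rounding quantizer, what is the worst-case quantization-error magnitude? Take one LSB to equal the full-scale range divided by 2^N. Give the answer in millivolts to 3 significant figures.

Full-scale range = 1.85 V − (-1.85 V) = 3.7 V.
6.02 N + 1.76 ≥ 66.6 gives N ≥ 10.771, so the minimum integer is 11.
LSB = 3.7 V / 2^11 = 1.8066 mV.
Half an LSB is 0.903 mV.

0.903 mV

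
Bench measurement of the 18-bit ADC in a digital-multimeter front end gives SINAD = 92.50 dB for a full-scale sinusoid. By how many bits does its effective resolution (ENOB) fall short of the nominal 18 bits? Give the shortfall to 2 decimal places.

2.93 bits

N_eff = (92.50 − 1.76)/6.02 = 15.0731 bits.
Shortfall = 18 − 15.0731 = 2.9269 bits.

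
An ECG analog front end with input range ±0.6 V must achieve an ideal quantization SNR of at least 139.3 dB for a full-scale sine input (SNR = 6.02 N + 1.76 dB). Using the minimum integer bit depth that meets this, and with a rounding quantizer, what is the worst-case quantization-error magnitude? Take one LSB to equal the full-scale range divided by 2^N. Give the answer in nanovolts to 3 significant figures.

71.5 nV

The full-scale span is 0.6 − (-0.6) = 1.2 V.
N ≥ (139.3 − 1.76)/6.02 = 22.847 → N_min = 23.
LSB = 1.2 V ÷ 2^23 = 1.2/8388608 V = 143.05 nV.
|e|_max = LSB/2 = 71.5 nV.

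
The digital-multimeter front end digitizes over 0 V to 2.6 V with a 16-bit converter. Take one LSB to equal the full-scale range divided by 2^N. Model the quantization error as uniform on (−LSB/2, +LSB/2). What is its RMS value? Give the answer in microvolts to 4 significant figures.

11.45 µV

Range is 2.6 V.
LSB = 2.6 V / 2^16 = 39.6729 µV.
σ_q = LSB/√12 = 39.6729 µV/3.4641 = 11.45 µV.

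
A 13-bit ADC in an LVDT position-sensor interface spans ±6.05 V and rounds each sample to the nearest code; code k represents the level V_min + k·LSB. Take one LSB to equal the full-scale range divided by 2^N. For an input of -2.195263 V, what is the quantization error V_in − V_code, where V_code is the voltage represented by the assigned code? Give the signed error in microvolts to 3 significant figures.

Range = 6.05 − (-6.05) = 12.1 V. LSB = 12.1 V / 2^13 ≈ 1.477 mV.
(V_in − V_min)/LSB = (-2.195263 − (-6.05)) × 8192/12.1 = 2609.7525 → nearest code k = 2610.
V_code = -6.05 + (2610/8192) × 12.1 = -2.194897461 V.
V_in − V_code = -2.195263 − (-2.194897461) = −366 µV.

−366 µV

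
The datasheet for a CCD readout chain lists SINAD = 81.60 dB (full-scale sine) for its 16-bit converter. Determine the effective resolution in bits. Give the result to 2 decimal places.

13.26 bits

ENOB = (81.60 − 1.76)/6.02 = 13.2625 bits.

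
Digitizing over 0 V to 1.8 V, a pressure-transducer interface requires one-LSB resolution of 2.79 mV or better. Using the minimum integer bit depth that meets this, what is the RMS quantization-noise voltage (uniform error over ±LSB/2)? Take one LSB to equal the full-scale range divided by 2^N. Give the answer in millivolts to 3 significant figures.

0.507 mV

Full-scale range = 1.8 V.
1.8 V / 2.79 mV = 645.2. Since 2^9 = 512 and 2^10 = 1024, N = 10.
LSB = 1.8 V ÷ 2^10 = 1.8/1024 V = 1.7578 mV.
RMS noise = LSB/√12 = 0.507 mV.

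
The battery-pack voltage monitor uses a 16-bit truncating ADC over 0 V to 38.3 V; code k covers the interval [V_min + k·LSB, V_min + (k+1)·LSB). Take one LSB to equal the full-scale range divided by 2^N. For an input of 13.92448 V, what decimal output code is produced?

V_FS = 38.3 V. LSB = 38.3 V / 2^16 ≈ 0.5844 mV.
(V_in − V_min) × 2^16/range = (13.92448 − (0)) × 65536/38.3 = 23826.494.
Floor → code = 23826.

23826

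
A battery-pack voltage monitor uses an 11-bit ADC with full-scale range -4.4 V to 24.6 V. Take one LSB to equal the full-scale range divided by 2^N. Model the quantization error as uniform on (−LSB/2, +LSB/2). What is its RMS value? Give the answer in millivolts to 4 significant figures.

4.088 mV

Full-scale range = 24.6 V − (-4.4 V) = 29 V.
LSB = 29 V / 2^11 = 14.1602 mV.
V_rms = LSB/√12 = 14.1602 mV / √12 = 4.088 mV.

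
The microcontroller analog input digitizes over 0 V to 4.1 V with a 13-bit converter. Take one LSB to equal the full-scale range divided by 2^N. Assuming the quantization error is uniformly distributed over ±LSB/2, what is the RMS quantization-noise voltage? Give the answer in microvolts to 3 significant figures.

Span = 4.1 V.
LSB = 4.1 V / 2^13 = 0.50049 mV.
For a uniform distribution on [−LSB/2, +LSB/2], V_rms = LSB/√12 = 0.50049 mV/3.4641 = 144 µV.

144 µV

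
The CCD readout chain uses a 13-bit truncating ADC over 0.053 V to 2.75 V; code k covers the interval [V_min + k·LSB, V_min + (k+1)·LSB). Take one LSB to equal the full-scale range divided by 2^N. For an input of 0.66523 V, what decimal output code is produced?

1859

Range = 2.75 − (0.053) = 2.697 V. LSB = 2.697 V / 2^13 ≈ 329.2 µV.
code = ⌊(V_in − V_min)/LSB⌋ = ⌊(V_in − V_min) × 2^13 / range⌋
     = ⌊(0.66523 − (0.053)) × 8192 / 2.697⌋ = ⌊0.61223 × 8192/2.697⌋
     = ⌊1859.617⌋ = 1859.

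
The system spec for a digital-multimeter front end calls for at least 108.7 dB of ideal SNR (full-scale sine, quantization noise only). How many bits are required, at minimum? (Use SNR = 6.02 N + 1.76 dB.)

18 bits

N ≥ (108.7 − 1.76)/6.02 = 17.764 → N_min = 18.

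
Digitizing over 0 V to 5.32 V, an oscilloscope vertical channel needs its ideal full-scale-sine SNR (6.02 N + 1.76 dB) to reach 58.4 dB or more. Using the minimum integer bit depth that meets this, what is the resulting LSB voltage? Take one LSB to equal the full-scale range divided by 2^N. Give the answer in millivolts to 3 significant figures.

5.20 mV

Range is 5.32 V.
N ≥ (58.4 − 1.76)/6.02 = 9.409 → N_min = 10.
One LSB is 5.32 V / 1024 = 5.20 mV.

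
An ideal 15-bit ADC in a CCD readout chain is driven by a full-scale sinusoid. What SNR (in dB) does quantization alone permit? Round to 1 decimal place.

92.1 dB

SNR = 6.02·15 + 1.76 = 92.06 dB.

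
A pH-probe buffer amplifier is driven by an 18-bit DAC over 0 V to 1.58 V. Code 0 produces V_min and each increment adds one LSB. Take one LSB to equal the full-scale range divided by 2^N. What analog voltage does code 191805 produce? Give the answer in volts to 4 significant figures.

V_FS = 1.58 V. LSB = 1.58 V / 2^18.
V_out = 0 + 191805 × (1.58/262144) V
      = 0 + 1.15605 = 1.15605 V.

1.156 V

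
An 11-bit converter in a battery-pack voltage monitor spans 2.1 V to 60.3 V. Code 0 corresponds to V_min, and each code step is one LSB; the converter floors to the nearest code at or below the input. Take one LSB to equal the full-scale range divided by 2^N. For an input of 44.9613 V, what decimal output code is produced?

Full-scale range = 60.3 V − (2.1 V) = 58.2 V. LSB = 58.2 V / 2^11 ≈ 28.42 mV.
code = ⌊(V_in − V_min)/LSB⌋ = ⌊(V_in − V_min) × 2^11 / range⌋
     = ⌊(44.9613 − (2.1)) × 2048 / 58.2⌋ = ⌊42.8613 × 2048/58.2⌋
     = ⌊1508.246⌋ = 1508.

1508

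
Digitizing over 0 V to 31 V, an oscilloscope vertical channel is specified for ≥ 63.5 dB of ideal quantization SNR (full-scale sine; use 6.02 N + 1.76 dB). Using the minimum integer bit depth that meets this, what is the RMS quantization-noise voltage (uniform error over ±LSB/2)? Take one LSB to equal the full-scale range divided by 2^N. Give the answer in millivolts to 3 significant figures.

V_FS = 31 V.
6.02 N + 1.76 ≥ 63.5 gives N ≥ 10.256, so the minimum integer is 11.
Step size = 31/2048 V = 15.137 mV.
V_rms = LSB/√12 = 4.37 mV.

4.37 mV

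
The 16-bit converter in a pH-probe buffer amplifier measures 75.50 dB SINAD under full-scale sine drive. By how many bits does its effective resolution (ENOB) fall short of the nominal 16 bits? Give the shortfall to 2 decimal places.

ENOB = (SINAD − 1.76)/6.02 = (75.50 − 1.76)/6.02 = 12.2492 bits.
Lost resolution: 16 − 12.2492 = 3.7508 bits.

3.75 bits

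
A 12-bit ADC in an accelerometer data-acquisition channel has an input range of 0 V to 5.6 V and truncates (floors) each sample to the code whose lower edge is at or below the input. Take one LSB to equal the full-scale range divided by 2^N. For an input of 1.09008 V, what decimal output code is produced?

Full-scale range = 5.6 V. LSB = 5.6 V / 2^12 ≈ 1.367 mV.
code = ⌊(V_in − V_min)/LSB⌋ = ⌊(V_in − V_min) × 2^12 / range⌋
     = ⌊(1.09008 − (0)) × 4096 / 5.6⌋ = ⌊1.09008 × 4096/5.6⌋
     = ⌊797.316⌋ = 797.

797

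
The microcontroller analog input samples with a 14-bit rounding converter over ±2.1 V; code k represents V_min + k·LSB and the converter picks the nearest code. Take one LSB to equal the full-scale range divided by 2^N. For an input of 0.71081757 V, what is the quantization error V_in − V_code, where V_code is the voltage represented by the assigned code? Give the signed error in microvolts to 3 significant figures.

Range = 2.1 − (-2.1) = 4.2 V. LSB = 4.2 V / 2^14 ≈ 256.3 µV.
(V_in − V_min)/LSB = (0.71081757 − (-2.1)) × 16384/4.2 = 10964.8655 → nearest code k = 10965.
Reconstructed level: -2.1 + 10965 × 4.2/16384 V = 0.71085205078 V.
e = 0.71081757 − (0.71085205078) = −34.5 µV.

−34.5 µV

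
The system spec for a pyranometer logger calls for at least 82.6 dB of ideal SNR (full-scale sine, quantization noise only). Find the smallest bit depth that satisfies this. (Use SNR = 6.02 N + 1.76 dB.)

6.02 N + 1.76 ≥ 82.6 gives N ≥ 13.429, so the minimum integer is 14.

14 bits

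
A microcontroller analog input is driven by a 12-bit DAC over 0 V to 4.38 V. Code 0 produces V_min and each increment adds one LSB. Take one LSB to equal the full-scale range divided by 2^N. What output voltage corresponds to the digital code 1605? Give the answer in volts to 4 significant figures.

Range is 4.38 V. LSB = 4.38 V / 2^12.
V_out = 0 + 1605 × (4.38/4096) V
      = 0 V + 1.71628 V = 1.71628 V.

1.716 V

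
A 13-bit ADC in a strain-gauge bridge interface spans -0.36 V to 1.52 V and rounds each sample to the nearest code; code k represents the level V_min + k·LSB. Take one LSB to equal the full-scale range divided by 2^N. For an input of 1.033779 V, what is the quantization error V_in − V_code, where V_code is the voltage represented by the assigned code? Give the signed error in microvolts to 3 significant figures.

+72.9 µV

Full-scale range = 1.52 V − (-0.36 V) = 1.88 V. LSB = 1.88 V / 2^13 ≈ 229.5 µV.
(V_in − V_min)/LSB = (1.033779 − (-0.36)) × 8192/1.88 = 6073.3179 → nearest code k = 6073.
V_code = -0.36 + (6073/8192) × 1.88 = 1.033706055 V.
V_in − V_code = 1.033779 − (1.033706055) = +72.9 µV.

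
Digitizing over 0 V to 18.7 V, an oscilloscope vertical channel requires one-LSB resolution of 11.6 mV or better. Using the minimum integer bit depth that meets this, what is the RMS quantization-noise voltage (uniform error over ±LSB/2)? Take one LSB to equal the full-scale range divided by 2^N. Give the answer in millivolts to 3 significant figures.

2.64 mV

Span = 18.7 V.
Required number of levels: 18.7/11.6 mV = 1612.1; smallest N with 2^N ≥ that is 11.
Step size = 18.7/2048 V = 9.1309 mV.
V_rms = LSB/√12 = 2.64 mV.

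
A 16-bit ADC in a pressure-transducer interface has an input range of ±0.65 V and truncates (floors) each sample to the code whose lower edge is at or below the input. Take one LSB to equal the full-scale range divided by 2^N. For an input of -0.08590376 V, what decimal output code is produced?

28437

Span: 0.65 V − (-0.65 V) = 1.3 V. LSB = 1.3 V / 2^16 ≈ 19.84 µV.
code = ⌊(V_in − V_min)/LSB⌋ = ⌊(V_in − V_min) × 2^16 / range⌋
     = ⌊(-0.08590376 − (-0.65)) × 65536 / 1.3⌋ = ⌊0.56409624 × 65536/1.3⌋
     = ⌊28437.393⌋ = 28437.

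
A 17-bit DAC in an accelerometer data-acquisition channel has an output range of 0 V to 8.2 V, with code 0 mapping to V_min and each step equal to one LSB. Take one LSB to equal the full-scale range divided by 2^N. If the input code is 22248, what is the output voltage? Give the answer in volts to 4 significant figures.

Span = 8.2 V. LSB = 8.2 V / 2^17.
Output = V_min + (22248/131072) × range = 0 + 0.169739 × 8.2 V
      = 0 V + 1.39186 V = 1.39186 V.

1.392 V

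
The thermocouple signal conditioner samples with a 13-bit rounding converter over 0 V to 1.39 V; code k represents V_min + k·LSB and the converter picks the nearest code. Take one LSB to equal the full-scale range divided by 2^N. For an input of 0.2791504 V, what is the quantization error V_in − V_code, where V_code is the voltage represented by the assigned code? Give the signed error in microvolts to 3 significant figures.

Span = 1.39 V. LSB = 1.39 V / 2^13 ≈ 169.7 µV.
(0.2791504 − (0)) / LSB = 0.2791504 × 8192/1.39 = 1645.1799. Nearest integer: k = 1645.
Reconstructed level: 0 + 1645 × 1.39/8192 V = 0.2791198730 V.
V_in − V_code = 0.2791504 − (0.2791198730) = +30.5 µV.

+30.5 µV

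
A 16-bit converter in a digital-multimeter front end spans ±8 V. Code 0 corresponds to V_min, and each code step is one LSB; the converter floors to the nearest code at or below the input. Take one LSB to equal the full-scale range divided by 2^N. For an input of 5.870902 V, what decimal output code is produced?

56815

Range = 8 − (-8) = 16 V. LSB = 16 V / 2^16 ≈ 244.1 µV.
(V_in − V_min) × 2^16/range = (5.870902 − (-8)) × 65536/16 = 56815.215.
Floor → code = 56815.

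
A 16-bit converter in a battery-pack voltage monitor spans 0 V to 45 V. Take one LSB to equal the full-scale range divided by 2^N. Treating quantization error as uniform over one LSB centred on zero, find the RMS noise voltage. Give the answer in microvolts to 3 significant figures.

Full-scale range = 45 V.
One LSB is 45 V / 65536 = 0.68665 mV.
RMS of a uniform error over width LSB is LSB/√12 = 198 µV.

198 µV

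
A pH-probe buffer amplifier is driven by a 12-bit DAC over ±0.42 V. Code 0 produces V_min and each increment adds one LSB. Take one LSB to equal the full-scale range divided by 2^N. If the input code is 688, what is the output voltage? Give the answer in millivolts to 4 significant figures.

-278.9 mV

The full-scale span is 0.42 − (-0.42) = 0.84 V. LSB = 0.84 V / 2^12.
Output = V_min + (688/4096) × range = -0.42 + 0.167969 × 0.84 V
      = -0.42 V + 0.141094 V = -0.278906 V.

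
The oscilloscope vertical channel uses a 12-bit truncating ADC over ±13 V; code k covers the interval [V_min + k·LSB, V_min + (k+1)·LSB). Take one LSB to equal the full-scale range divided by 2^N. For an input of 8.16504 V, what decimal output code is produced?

3334

Range = 13 − (-13) = 26 V. LSB = 26 V / 2^12 ≈ 6.348 mV.
(V_in − V_min) × 2^12/range = (8.16504 − (-13)) × 4096/26 = 3334.308.
Floor → code = 3334.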